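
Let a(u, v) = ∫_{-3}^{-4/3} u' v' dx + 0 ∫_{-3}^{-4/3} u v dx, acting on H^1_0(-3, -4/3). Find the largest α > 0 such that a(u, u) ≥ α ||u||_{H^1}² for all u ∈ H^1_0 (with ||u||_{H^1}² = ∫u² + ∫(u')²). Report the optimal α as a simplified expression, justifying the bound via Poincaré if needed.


α = 9*π^2/(25 + 9*π^2)

Coercivity of a(·,·) on H^1_0(-3, -4/3) means a(u, u) ≥ α ||u||_{H^1}² for every u ∈ H^1_0.
The interval has length L = 5/3, and Poincaré/coercivity depend only on L. Here a(u, u) = ∫(u')² + (0)·∫u².
Here c = 0, so a(u,u) = ∫(u')² alone. The condition a(u,u) ≥ α||u||_{H^1}² reads (1−α)∫(u')² ≥ (α−c)∫u². Any admissible α is ≤ 1 (rapidly oscillating u have ∫u²/∫(u')² → 0), and α = 1 would force 0 ≥ (1−c)∫u², impossible since c < 1; so 1−α > 0. By the sharp Poincaré inequality on H^1_0 of an interval of length L, ∫(u')² ≥ (π/L)²∫u² with equality for the first sine mode sin(π(x−x₀)/L) (x₀ the left endpoint), so the inequality holds for all u iff (1−α)(π/L)² ≥ α − c, i.e. α ≤ ((π/L)² + c)/((π/L)² + 1) = (1 + c(L/π)²)/(1 + (L/π)²). (Direct route, valid since c ≤ 0: Poincaré gives c∫u² ≥ c(L/π)²∫(u')², so a(u,u) ≥ (1 + c(L/π)²)∫(u')², while ||u||_{H^1}² ≤ (1 + (L/π)²)∫(u')²; dividing yields the same α.) With (π/L)² = 9*π^2/25 and c = 0, the largest admissible constant is α = ((π/L)² + c)/((π/L)² + 1).
Simplifying, α = 9*π^2/(25 + 9*π^2).


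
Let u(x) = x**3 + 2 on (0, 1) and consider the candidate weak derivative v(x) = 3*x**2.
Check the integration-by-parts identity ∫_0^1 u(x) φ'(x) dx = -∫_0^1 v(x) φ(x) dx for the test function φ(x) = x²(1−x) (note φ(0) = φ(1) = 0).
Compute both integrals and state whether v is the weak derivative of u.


LHS = -1/10, RHS = -1/10. Yes, v = u' weakly.

u(x) = x**3 + 2, classical derivative u'(x) = 3*x**2.
φ(x) = x²(1−x), so φ'(x) = x*(2 - 3*x).
Note φ(0) = φ(1) = 0, so the boundary term u·φ vanishes.
LHS = ∫_0^1 u(x) φ'(x) dx = ∫_0^1 (-3*x^5 + 2*x^4 - 6*x^2 + 4*x) dx. Term by term:
  ∫_0^1 -3*x^5 dx = -1/2;  ∫_0^1 2*x^4 dx = 2/5;  ∫_0^1 -6*x^2 dx = -2;
  ∫_0^1 4*x dx = 2.
Sum: -1/2 + 2/5 − 2 + 2 = -1/10.
So LHS = -1/10.
∫_0^1 v(x) φ(x) dx = ∫_0^1 (-3*x^5 + 3*x^4) dx. Term by term:
  ∫_0^1 -3*x^5 dx = -1/2;  ∫_0^1 3*x^4 dx = 3/5.
Sum: -1/2 + 3/5 = 1/10.
So RHS = -∫_0^1 v(x) φ(x) dx = -1/10.
LHS = RHS, so the identity holds for this test φ.
Moreover u is smooth here and v(x) = u'(x) = 3*x**2 pointwise, so the identity holds for every test function. Hence v is the weak derivative of u.


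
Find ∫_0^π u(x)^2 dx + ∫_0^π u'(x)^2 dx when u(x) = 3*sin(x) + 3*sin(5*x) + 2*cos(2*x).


||u||_{H^1(0,π)}^2 = -80/7 + 136*π

u'(x) = -4*sin(2*x) + 3*cos(x) + 15*cos(5*x).
Expand u² and (u')² and integrate term by term on (0, π), using: for integers n ≥ 1, ∫_0^π sin²(nx) dx = ∫_0^π cos²(nx) dx = π/2; for n ≠ n', ∫_0^π sin(nx)sin(n'x) dx = ∫_0^π cos(nx)cos(n'x) dx = 0; and by product-to-sum, ∫_0^π sin(nx)cos(n'x) dx = ½∫_0^π [sin((n+n')x) + sin((n−n')x)] dx, which is 0 when n+n' is even and 2n/(n²−n'²) when n+n' is odd (it need not vanish on (0, π)).
  u² squared terms: (2)²·∫cos(2x)² dx = 4·π/2 = 2*π;  (3)²·∫sin(x)² dx = 9·π/2 = 9*π/2;  (3)²·∫sin(5x)² dx = 9·π/2 = 9*π/2.
  u² cross terms: 2·(2)·(3)·∫cos(2x)·sin(x) dx = 12·(-2/3) = -8;  2·(2)·(3)·∫cos(2x)·sin(5x) dx = 12·(10/21) = 40/7;  2·(3)·(3)·∫sin(x)·sin(5x) dx = 18·(0) = 0.
  So ∫_0^π u² dx = 2*π + 9*π/2 + 9*π/2 − 8 + 40/7 + 0 = -16/7 + 11*π.
  (u')² squared terms: (-4)²·∫sin(2x)² dx = 16·π/2 = 8*π;  (3)²·∫cos(x)² dx = 9·π/2 = 9*π/2;  (15)²·∫cos(5x)² dx = 225·π/2 = 225*π/2.
  (u')² cross terms: 2·(-4)·(3)·∫sin(2x)·cos(x) dx = -24·(4/3) = -32;  2·(-4)·(15)·∫sin(2x)·cos(5x) dx = -120·(-4/21) = 160/7;  2·(3)·(15)·∫cos(x)·cos(5x) dx = 90·(0) = 0.
  So ∫_0^π (u')² dx = 8*π + 9*π/2 + 225*π/2 − 32 + 160/7 + 0 = -64/7 + 125*π.
||u||_{H^1}^2 = (-16/7 + 11*π) + (-64/7 + 125*π) = -80/7 + 136*π.


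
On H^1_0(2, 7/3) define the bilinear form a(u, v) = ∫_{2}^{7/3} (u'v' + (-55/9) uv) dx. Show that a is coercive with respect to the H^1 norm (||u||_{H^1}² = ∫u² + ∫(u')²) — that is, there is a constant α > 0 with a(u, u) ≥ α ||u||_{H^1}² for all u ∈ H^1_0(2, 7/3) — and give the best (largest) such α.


α = (-55 + 81*π^2)/(9*(1 + 9*π^2))

Coercivity of a(·,·) on H^1_0(2, 7/3) means a(u, u) ≥ α ||u||_{H^1}² for every u ∈ H^1_0.
The interval has length L = 1/3, and Poincaré/coercivity depend only on L. Here a(u, u) = ∫(u')² + (-55/9)·∫u².
Here c = -55/9 < 0 with |c| < (π/L)² = 9*π^2, so coercivity still holds. The condition a(u,u) ≥ α||u||_{H^1}² reads (1−α)∫(u')² ≥ (α−c)∫u². Any admissible α is ≤ 1 (rapidly oscillating u have ∫u²/∫(u')² → 0), and α = 1 would force 0 ≥ (1−c)∫u², impossible since c < 1; so 1−α > 0. By the sharp Poincaré inequality on H^1_0 of an interval of length L, ∫(u')² ≥ (π/L)²∫u² with equality for the first sine mode sin(π(x−x₀)/L) (x₀ the left endpoint), so the inequality holds for all u iff (1−α)(π/L)² ≥ α − c, i.e. α ≤ ((π/L)² + c)/((π/L)² + 1) = (1 + c(L/π)²)/(1 + (L/π)²). (Direct route, valid since c ≤ 0: Poincaré gives c∫u² ≥ c(L/π)²∫(u')², so a(u,u) ≥ (1 + c(L/π)²)∫(u')², while ||u||_{H^1}² ≤ (1 + (L/π)²)∫(u')²; dividing yields the same α.) With (π/L)² = 9*π^2 and c = -55/9, the largest admissible constant is α = ((π/L)² + c)/((π/L)² + 1).
Simplifying, α = (-55 + 81*π^2)/(9*(1 + 9*π^2)).


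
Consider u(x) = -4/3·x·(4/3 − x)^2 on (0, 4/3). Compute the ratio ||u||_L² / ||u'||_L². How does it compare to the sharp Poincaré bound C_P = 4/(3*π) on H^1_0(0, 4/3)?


||u||_L² / ||u'||_L² = 2*sqrt(14)/21 < C_P = 4/(3*π).

u(x) = -4/3·x·(4/3 − x)^2, so u'(x) = -4*x^2 + 64*x/9 - 64/27.
u(x) = -4/3·x·(4/3 − x)^2 vanishes at x = 0 and x = 4/3, so u ∈ H^1_0(0, 4/3). Differentiate via the product rule and integrate the resulting polynomials term by term.
  ∫_0^4/3 u² dx = ∫_0^4/3 (16*x^6/9 - 256*x^5/27 + 512*x^4/27 - 4096*x^3/243 + 4096*x^2/729) dx. Term by term:
    ∫_0^4/3 16*x^6/9 dx = 262144/137781;  ∫_0^4/3 -256*x^5/27 dx = -524288/59049;  ∫_0^4/3 512*x^4/27 dx = 524288/32805;
    ∫_0^4/3 -4096*x^3/243 dx = -262144/19683;  ∫_0^4/3 4096*x^2/729 dx = 262144/59049.
  Sum: 262144/137781 − 524288/59049 + 524288/32805 − 262144/19683 + 262144/59049 = 262144/2066715.
  ∫_0^4/3 (u')² dx = ∫_0^4/3 (16*x^4 - 512*x^3/9 + 5632*x^2/81 - 8192*x/243 + 4096/729) dx. Term by term:
    ∫_0^4/3 16*x^4 dx = 16384/1215;  ∫_0^4/3 -512*x^3/9 dx = -32768/729;  ∫_0^4/3 5632*x^2/81 dx = 360448/6561;
    ∫_0^4/3 -8192*x/243 dx = -65536/2187;  ∫_0^4/3 4096/729 dx = 16384/2187.
  Sum: 16384/1215 − 32768/729 + 360448/6561 − 65536/2187 + 16384/2187 = 32768/32805.
∫_0^4/3 u² dx = 262144/2066715, so ||u||_L² = 512*sqrt(35)/8505.
∫_0^4/3 (u')² dx = 32768/32805, so ||u'||_L² = 128*sqrt(10)/405.
Ratio ||u||_L² / ||u'||_L² = 2*sqrt(14)/21.
Sharp Poincaré constant on H^1_0(0, 4/3) is C_P = L/π = 4/(3*π), achieved by sin(3*π/4·x).
A polynomial bump cannot attain the sharp Poincaré constant (only the first sine eigenfunction does), so the ratio is strictly less than C_P, consistent with ||u||_L² ≤ C_P ||u'||_L².


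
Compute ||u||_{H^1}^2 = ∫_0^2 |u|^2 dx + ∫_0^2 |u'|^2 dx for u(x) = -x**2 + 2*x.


||u||_{H^1}^2 = 56/15

The H^1 norm (squared) on an interval (0, L) is
  ||u||_{H^1}^2 = ∫_0^L u(x)^2 dx + ∫_0^L u'(x)^2 dx.
Compute u'(x) = 2 - 2*x.
Then u(x)^2 = x**4 - 4*x**3 + 4*x**2 and u'(x)^2 = 4*x**2 - 8*x + 4.
Integrate each monomial from 0 to 2 using ∫_0^2 c·x^n dx = c·2^(n+1)/(n+1):
  ∫_0^2 u(x)^2 dx = ∫_0^2 (x^4 - 4*x^3 + 4*x^2) dx. Term by term:
    ∫_0^2 x^4 dx = 32/5;  ∫_0^2 -4*x^3 dx = -16;  ∫_0^2 4*x^2 dx = 32/3.
  Sum: 32/5 − 16 + 32/3 = 16/15.
  ∫_0^2 u'(x)^2 dx = ∫_0^2 (4*x^2 - 8*x + 4) dx. Term by term:
    ∫_0^2 4*x^2 dx = 32/3;  ∫_0^2 -8*x dx = -16;  ∫_0^2 4 dx = 8.
  Sum: 32/3 − 16 + 8 = 8/3.
Adding: ||u||_{H^1}^2 = 16/15 + 8/3 = 56/15.


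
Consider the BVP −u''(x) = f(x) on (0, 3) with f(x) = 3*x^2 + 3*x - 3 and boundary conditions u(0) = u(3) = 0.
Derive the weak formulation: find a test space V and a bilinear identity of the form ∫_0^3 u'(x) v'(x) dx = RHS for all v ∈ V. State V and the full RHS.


V = H^1_0(0, 3) (so v(0) = v(3) = 0); weak form: ∫_0^3 u'v' dx = ∫_0^3 (3*x^2 + 3*x - 3) v dx for all v ∈ V.

Multiply both sides by a test function v and integrate from 0 to 3:
  ∫_0^3 −u''(x) v(x) dx = ∫_0^3 f(x) v(x) dx.
Integrate the LHS by parts once:
  ∫_0^3 −u'' v dx = −[u'(x) v(x)]_0^3 + ∫_0^3 u'(x) v'(x) dx.
Thus ∫_0^3 u'(x) v'(x) dx = ∫_0^3 f(x) v(x) dx + [u'(x) v(x)]_0^3.
Choose V so that boundary terms are either known or forced to vanish.
u is Dirichlet: u(0) = u(3) = 0. Let V = H^1_0(0, 3); then v(0) = v(3) = 0, and [u' v]_0^3 = 0.
Weak formulation: find u (satisfying any essential BC) such that ∫_0^3 u'(x) v'(x) dx = ∫_0^3 f v dx for all v ∈ V.
Substituting f(x) = 3*x^2 + 3*x - 3, the right-hand side is ∫_0^3 (3*x^2 + 3*x - 3) v dx.


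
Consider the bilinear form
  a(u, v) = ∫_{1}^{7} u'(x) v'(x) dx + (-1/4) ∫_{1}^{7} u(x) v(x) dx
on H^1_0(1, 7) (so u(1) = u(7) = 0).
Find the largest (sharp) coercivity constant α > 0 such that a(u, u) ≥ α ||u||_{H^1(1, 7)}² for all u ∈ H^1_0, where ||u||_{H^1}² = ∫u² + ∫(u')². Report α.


α = (-9 + π^2)/(π^2 + 36)

Coercivity of a(·,·) on H^1_0(1, 7) means a(u, u) ≥ α ||u||_{H^1}² for every u ∈ H^1_0.
The interval has length L = 6, and Poincaré/coercivity depend only on L. Here a(u, u) = ∫(u')² + (-1/4)·∫u².
Here c = -1/4 < 0 with |c| < (π/L)² = π^2/36, so coercivity still holds. The condition a(u,u) ≥ α||u||_{H^1}² reads (1−α)∫(u')² ≥ (α−c)∫u². Any admissible α is ≤ 1 (rapidly oscillating u have ∫u²/∫(u')² → 0), and α = 1 would force 0 ≥ (1−c)∫u², impossible since c < 1; so 1−α > 0. By the sharp Poincaré inequality on H^1_0 of an interval of length L, ∫(u')² ≥ (π/L)²∫u² with equality for the first sine mode sin(π(x−x₀)/L) (x₀ the left endpoint), so the inequality holds for all u iff (1−α)(π/L)² ≥ α − c, i.e. α ≤ ((π/L)² + c)/((π/L)² + 1) = (1 + c(L/π)²)/(1 + (L/π)²). (Direct route, valid since c ≤ 0: Poincaré gives c∫u² ≥ c(L/π)²∫(u')², so a(u,u) ≥ (1 + c(L/π)²)∫(u')², while ||u||_{H^1}² ≤ (1 + (L/π)²)∫(u')²; dividing yields the same α.) With (π/L)² = π^2/36 and c = -1/4, the largest admissible constant is α = ((π/L)² + c)/((π/L)² + 1).
Simplifying, α = (-9 + π^2)/(π^2 + 36).


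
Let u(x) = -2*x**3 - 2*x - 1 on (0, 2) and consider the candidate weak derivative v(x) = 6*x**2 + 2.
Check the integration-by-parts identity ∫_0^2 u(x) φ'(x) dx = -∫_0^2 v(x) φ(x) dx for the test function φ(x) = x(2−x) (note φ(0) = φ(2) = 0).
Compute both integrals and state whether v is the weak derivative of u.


LHS = 184/15, RHS = -184/15. No, v is not the weak derivative of u.

u(x) = -2*x**3 - 2*x - 1, classical derivative u'(x) = -6*x**2 - 2.
φ(x) = x(2−x), so φ'(x) = 2 - 2*x.
Note φ(0) = φ(2) = 0, so the boundary term u·φ vanishes.
LHS = ∫_0^2 u(x) φ'(x) dx = ∫_0^2 (4*x^4 - 4*x^3 + 4*x^2 - 2*x - 2) dx. Term by term:
  ∫_0^2 4*x^4 dx = 128/5;  ∫_0^2 -4*x^3 dx = -16;  ∫_0^2 4*x^2 dx = 32/3;
  ∫_0^2 -2*x dx = -4;  ∫_0^2 -2 dx = -4.
Sum: 128/5 − 16 + 32/3 − 4 − 4 = 184/15.
So LHS = 184/15.
∫_0^2 v(x) φ(x) dx = ∫_0^2 (-6*x^4 + 12*x^3 - 2*x^2 + 4*x) dx. Term by term:
  ∫_0^2 -6*x^4 dx = -192/5;  ∫_0^2 12*x^3 dx = 48;  ∫_0^2 -2*x^2 dx = -16/3;
  ∫_0^2 4*x dx = 8.
Sum: -192/5 + 48 − 16/3 + 8 = 184/15.
So RHS = -∫_0^2 v(x) φ(x) dx = -184/15.
LHS − RHS = 368/15 ≠ 0, so the identity fails.
(For a valid weak derivative the identity must hold for EVERY test function, in particular this one. The failure shows v is NOT the weak derivative of u.)
Correct weak derivative would be u'(x) = -6*x**2 - 2.


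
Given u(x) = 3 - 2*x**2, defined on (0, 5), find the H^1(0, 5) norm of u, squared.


||u||_{H^1}^2 = 8135/3

The H^1 norm (squared) on an interval (0, L) is
  ||u||_{H^1}^2 = ∫_0^L u(x)^2 dx + ∫_0^L u'(x)^2 dx.
Compute u'(x) = -4*x.
Then u(x)^2 = 4*x**4 - 12*x**2 + 9 and u'(x)^2 = 16*x**2.
Integrate each monomial from 0 to 5 using ∫_0^5 c·x^n dx = c·5^(n+1)/(n+1):
  ∫_0^5 u(x)^2 dx = ∫_0^5 (4*x^4 - 12*x^2 + 9) dx. Term by term:
    ∫_0^5 4*x^4 dx = 2500;  ∫_0^5 -12*x^2 dx = -500;  ∫_0^5 9 dx = 45.
  Sum: 2500 − 500 + 45 = 2045.
  ∫_0^5 u'(x)^2 dx = ∫_0^5 (16*x^2) dx. Term by term:
    ∫_0^5 16*x^2 dx = 2000/3.
Adding: ||u||_{H^1}^2 = 2045 + 2000/3 = 8135/3.


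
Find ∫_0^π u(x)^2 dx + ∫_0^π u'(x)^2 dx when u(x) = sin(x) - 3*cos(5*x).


||u||_{H^1(0,π)}^2 = 118*π

u'(x) = 15*sin(5*x) + cos(x).
Expand u² and (u')² and integrate term by term on (0, π), using: for integers n ≥ 1, ∫_0^π sin²(nx) dx = ∫_0^π cos²(nx) dx = π/2; for n ≠ n', ∫_0^π sin(nx)sin(n'x) dx = ∫_0^π cos(nx)cos(n'x) dx = 0; and by product-to-sum, ∫_0^π sin(nx)cos(n'x) dx = ½∫_0^π [sin((n+n')x) + sin((n−n')x)] dx, which is 0 when n+n' is even and 2n/(n²−n'²) when n+n' is odd (it need not vanish on (0, π)).
  u² squared terms: (-3)²·∫cos(5x)² dx = 9·π/2 = 9*π/2;  (1)²·∫sin(x)² dx = 1·π/2 = π/2.
  u² cross terms: 2·(-3)·(1)·∫cos(5x)·sin(x) dx = -6·(0) = 0.
  So ∫_0^π u² dx = 9*π/2 + π/2 + 0 = 5*π.
  (u')² squared terms: (15)²·∫sin(5x)² dx = 225·π/2 = 225*π/2;  (1)²·∫cos(x)² dx = 1·π/2 = π/2.
  (u')² cross terms: 2·(15)·(1)·∫sin(5x)·cos(x) dx = 30·(0) = 0.
  So ∫_0^π (u')² dx = 225*π/2 + π/2 + 0 = 113*π.
||u||_{H^1}^2 = (5*π) + (113*π) = 118*π.


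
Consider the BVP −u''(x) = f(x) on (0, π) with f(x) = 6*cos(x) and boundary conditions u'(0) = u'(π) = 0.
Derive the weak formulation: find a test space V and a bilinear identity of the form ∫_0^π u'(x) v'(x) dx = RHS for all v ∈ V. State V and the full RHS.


V = H^1(0, π) (no boundary constraint on v; u is determined up to an additive constant); weak form: ∫_0^π u'v' dx = ∫_0^π (6*cos(x)) v dx for all v ∈ V.

Multiply both sides by a test function v and integrate from 0 to π:
  ∫_0^π −u''(x) v(x) dx = ∫_0^π f(x) v(x) dx.
Integrate the LHS by parts once:
  ∫_0^π −u'' v dx = −[u'(x) v(x)]_0^π + ∫_0^π u'(x) v'(x) dx.
Thus ∫_0^π u'(x) v'(x) dx = ∫_0^π f(x) v(x) dx + [u'(x) v(x)]_0^π.
Choose V so that boundary terms are either known or forced to vanish.
u has homogeneous Neumann: u'(0) = u'(π) = 0. So [u' v]_0^π = 0·v(π) − 0·v(0) = 0 for any v; take V = H^1(0, π).
Weak formulation: find u (satisfying any essential BC) such that ∫_0^π u'(x) v'(x) dx = ∫_0^π f v dx for all v ∈ V (homogeneous Neumann, so boundary terms vanish).
Substituting f(x) = 6*cos(x), the right-hand side is ∫_0^π (6*cos(x)) v dx.
Compatibility check (pure Neumann): taking v ≡ 1 ∈ V gives 0 = ∫_0^π f dx + (0) − (0), i.e. ∫_0^π f dx must equal u'(0) − u'(π) = 0. Indeed ∫_0^π (6*cos(x)) dx = 0, so the data are compatible. The solution is then unique only up to an additive constant (fix it e.g. by requiring ∫_0^π u dx = 0).


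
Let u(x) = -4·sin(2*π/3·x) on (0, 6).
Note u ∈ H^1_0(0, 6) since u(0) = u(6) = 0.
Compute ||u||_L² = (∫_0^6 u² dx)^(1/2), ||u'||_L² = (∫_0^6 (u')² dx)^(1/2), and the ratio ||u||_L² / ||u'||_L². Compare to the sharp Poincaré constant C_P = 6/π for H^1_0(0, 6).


||u||_L² / ||u'||_L² = 3/(2*π) < C_P = 6/π.

u(x) = -4·sin(2*π/3·x), so u'(x) = -8*π*cos(2*π*x/3)/3.
Writing u(x) = A·sin(kπx/L) with A = -4 and k = 4, use ∫_0^L sin²(kπx/L) dx = L/2 and ∫_0^L cos²(kπx/L) dx = L/2.
u² = 16·sin²(2*π/3·x) and (u')² = 64*π^2/9·cos²(2*π/3·x), and each of sin², cos² integrates to L/2 = 3 over (0, 6).
∫_0^6 u² dx = 48, so ||u||_L² = 4*sqrt(3).
∫_0^6 (u')² dx = 64*π^2/3, so ||u'||_L² = 8*sqrt(3)*π/3.
Ratio ||u||_L² / ||u'||_L² = 3/(2*π).
Sharp Poincaré constant on H^1_0(0, 6) is C_P = L/π = 6/π, achieved by sin(π/6·x).
This is the k = 4 harmonic; the ratio L/(kπ) is strictly less than C_P = L/π, consistent with the sharp inequality ||u||_L² ≤ C_P ||u'||_L².


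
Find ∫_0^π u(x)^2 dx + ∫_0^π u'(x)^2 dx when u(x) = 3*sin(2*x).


||u||_{H^1(0,π)}^2 = 45*π/2

u'(x) = 6*cos(2*x).
Expand u² and (u')² and integrate term by term on (0, π), using: for integers n ≥ 1, ∫_0^π sin²(nx) dx = ∫_0^π cos²(nx) dx = π/2; for n ≠ n', ∫_0^π sin(nx)sin(n'x) dx = ∫_0^π cos(nx)cos(n'x) dx = 0; and by product-to-sum, ∫_0^π sin(nx)cos(n'x) dx = ½∫_0^π [sin((n+n')x) + sin((n−n')x)] dx, which is 0 when n+n' is even and 2n/(n²−n'²) when n+n' is odd (it need not vanish on (0, π)).
  u² squared terms: (3)²·∫sin(2x)² dx = 9·π/2 = 9*π/2.
  So ∫_0^π u² dx = 9*π/2.
  (u')² squared terms: (6)²·∫cos(2x)² dx = 36·π/2 = 18*π.
  So ∫_0^π (u')² dx = 18*π.
||u||_{H^1}^2 = (9*π/2) + (18*π) = 45*π/2.


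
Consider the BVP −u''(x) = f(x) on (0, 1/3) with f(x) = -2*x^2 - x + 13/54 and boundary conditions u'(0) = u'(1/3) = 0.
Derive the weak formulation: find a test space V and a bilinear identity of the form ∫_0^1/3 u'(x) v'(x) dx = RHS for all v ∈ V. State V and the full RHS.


V = H^1(0, 1/3) (no boundary constraint on v; u is determined up to an additive constant); weak form: ∫_0^1/3 u'v' dx = ∫_0^1/3 (-2*x^2 - x + 13/54) v dx for all v ∈ V.

Multiply both sides by a test function v and integrate from 0 to 1/3:
  ∫_0^1/3 −u''(x) v(x) dx = ∫_0^1/3 f(x) v(x) dx.
Integrate the LHS by parts once:
  ∫_0^1/3 −u'' v dx = −[u'(x) v(x)]_0^1/3 + ∫_0^1/3 u'(x) v'(x) dx.
Thus ∫_0^1/3 u'(x) v'(x) dx = ∫_0^1/3 f(x) v(x) dx + [u'(x) v(x)]_0^1/3.
Choose V so that boundary terms are either known or forced to vanish.
u has homogeneous Neumann: u'(0) = u'(1/3) = 0. So [u' v]_0^1/3 = 0·v(1/3) − 0·v(0) = 0 for any v; take V = H^1(0, 1/3).
Weak formulation: find u (satisfying any essential BC) such that ∫_0^1/3 u'(x) v'(x) dx = ∫_0^1/3 f v dx for all v ∈ V (homogeneous Neumann, so boundary terms vanish).
Substituting f(x) = -2*x^2 - x + 13/54, the right-hand side is ∫_0^1/3 (-2*x^2 - x + 13/54) v dx.
Compatibility check (pure Neumann): taking v ≡ 1 ∈ V gives 0 = ∫_0^1/3 f dx + (0) − (0), i.e. ∫_0^1/3 f dx must equal u'(0) − u'(1/3) = 0. Indeed ∫_0^1/3 (-2*x^2 - x + 13/54) dx = 0, so the data are compatible. The solution is then unique only up to an additive constant (fix it e.g. by requiring ∫_0^1/3 u dx = 0).


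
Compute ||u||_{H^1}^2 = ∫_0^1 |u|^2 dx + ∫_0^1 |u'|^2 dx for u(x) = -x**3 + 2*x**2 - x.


||u||_{H^1}^2 = 1/7

The H^1 norm (squared) on an interval (0, L) is
  ||u||_{H^1}^2 = ∫_0^L u(x)^2 dx + ∫_0^L u'(x)^2 dx.
Compute u'(x) = -3*x**2 + 4*x - 1.
Then u(x)^2 = x**6 - 4*x**5 + 6*x**4 - 4*x**3 + x**2 and u'(x)^2 = 9*x**4 - 24*x**3 + 22*x**2 - 8*x + 1.
Integrate each monomial from 0 to 1 using ∫_0^1 c·x^n dx = c·1^(n+1)/(n+1):
  ∫_0^1 u(x)^2 dx = ∫_0^1 (x^6 - 4*x^5 + 6*x^4 - 4*x^3 + x^2) dx. Term by term:
    ∫_0^1 x^6 dx = 1/7;  ∫_0^1 -4*x^5 dx = -2/3;  ∫_0^1 6*x^4 dx = 6/5;
    ∫_0^1 -4*x^3 dx = -1;  ∫_0^1 x^2 dx = 1/3.
  Sum: 1/7 − 2/3 + 6/5 − 1 + 1/3 = 1/105.
  ∫_0^1 u'(x)^2 dx = ∫_0^1 (9*x^4 - 24*x^3 + 22*x^2 - 8*x + 1) dx. Term by term:
    ∫_0^1 9*x^4 dx = 9/5;  ∫_0^1 -24*x^3 dx = -6;  ∫_0^1 22*x^2 dx = 22/3;
    ∫_0^1 -8*x dx = -4;  ∫_0^1 1 dx = 1.
  Sum: 9/5 − 6 + 22/3 − 4 + 1 = 2/15.
Adding: ||u||_{H^1}^2 = 1/105 + 2/15 = 1/7.


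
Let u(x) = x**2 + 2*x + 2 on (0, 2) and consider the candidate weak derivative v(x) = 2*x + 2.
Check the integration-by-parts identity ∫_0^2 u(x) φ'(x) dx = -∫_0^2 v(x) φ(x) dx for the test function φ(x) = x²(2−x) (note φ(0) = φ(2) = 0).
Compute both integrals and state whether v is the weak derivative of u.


LHS = -88/15, RHS = -88/15. Yes, v = u' weakly.

u(x) = x**2 + 2*x + 2, classical derivative u'(x) = 2*x + 2.
φ(x) = x²(2−x), so φ'(x) = x*(4 - 3*x).
Note φ(0) = φ(2) = 0, so the boundary term u·φ vanishes.
LHS = ∫_0^2 u(x) φ'(x) dx = ∫_0^2 (-3*x^4 - 2*x^3 + 2*x^2 + 8*x) dx. Term by term:
  ∫_0^2 -3*x^4 dx = -96/5;  ∫_0^2 -2*x^3 dx = -8;  ∫_0^2 2*x^2 dx = 16/3;
  ∫_0^2 8*x dx = 16.
Sum: -96/5 − 8 + 16/3 + 16 = -88/15.
So LHS = -88/15.
∫_0^2 v(x) φ(x) dx = ∫_0^2 (-2*x^4 + 2*x^3 + 4*x^2) dx. Term by term:
  ∫_0^2 -2*x^4 dx = -64/5;  ∫_0^2 2*x^3 dx = 8;  ∫_0^2 4*x^2 dx = 32/3.
Sum: -64/5 + 8 + 32/3 = 88/15.
So RHS = -∫_0^2 v(x) φ(x) dx = -88/15.
LHS = RHS, so the identity holds for this test φ.
Moreover u is smooth here and v(x) = u'(x) = 2*x + 2 pointwise, so the identity holds for every test function. Hence v is the weak derivative of u.


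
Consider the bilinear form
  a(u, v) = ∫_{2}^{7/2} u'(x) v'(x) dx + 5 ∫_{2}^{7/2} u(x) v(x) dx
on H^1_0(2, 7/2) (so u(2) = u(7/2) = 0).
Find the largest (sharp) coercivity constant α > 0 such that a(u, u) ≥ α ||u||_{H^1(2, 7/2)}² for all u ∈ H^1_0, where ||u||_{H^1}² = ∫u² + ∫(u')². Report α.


α = 1

Coercivity of a(·,·) on H^1_0(2, 7/2) means a(u, u) ≥ α ||u||_{H^1}² for every u ∈ H^1_0.
The interval has length L = 3/2, and Poincaré/coercivity depend only on L. Here a(u, u) = ∫(u')² + (5)·∫u².
Here c = 5 ≥ 1, so a(u,u) = ∫(u')² + c∫u² ≥ ∫(u')² + ∫u² = ||u||_{H^1}², i.e. α = 1 works. No larger α is possible: a(u,u) ≥ α||u||_{H^1}² means (1−α)∫(u')² ≥ (α−c)∫u², and for the modes u_n = sin(nπ(x−x₀)/L) (x₀ the left endpoint) one has ∫u_n²/∫(u_n')² = (L/(nπ))² → 0, so a(u_n,u_n)/||u_n||_{H^1}² → 1. Hence the optimal constant is α = 1.
Therefore α = 1.


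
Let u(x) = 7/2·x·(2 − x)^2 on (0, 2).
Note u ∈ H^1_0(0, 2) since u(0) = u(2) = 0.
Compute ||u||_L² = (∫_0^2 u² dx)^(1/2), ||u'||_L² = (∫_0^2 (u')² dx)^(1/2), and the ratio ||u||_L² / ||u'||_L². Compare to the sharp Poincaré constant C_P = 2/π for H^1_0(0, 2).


||u||_L² / ||u'||_L² = sqrt(14)/7 < C_P = 2/π.

u(x) = 7/2·x·(2 − x)^2, so u'(x) = 7*(x/2 - 1)*(3*x - 2).
u(x) = 7/2·x·(2 − x)^2 vanishes at x = 0 and x = 2, so u ∈ H^1_0(0, 2). Differentiate via the product rule and integrate the resulting polynomials term by term.
  ∫_0^2 u² dx = ∫_0^2 (49*x^6/4 - 98*x^5 + 294*x^4 - 392*x^3 + 196*x^2) dx. Term by term:
    ∫_0^2 49*x^6/4 dx = 224;  ∫_0^2 -98*x^5 dx = -3136/3;  ∫_0^2 294*x^4 dx = 9408/5;
    ∫_0^2 -392*x^3 dx = -1568;  ∫_0^2 196*x^2 dx = 1568/3.
  Sum: 224 − 3136/3 + 9408/5 − 1568 + 1568/3 = 224/15.
  ∫_0^2 (u')² dx = ∫_0^2 (441*x^4/4 - 588*x^3 + 1078*x^2 - 784*x + 196) dx. Term by term:
    ∫_0^2 441*x^4/4 dx = 3528/5;  ∫_0^2 -588*x^3 dx = -2352;  ∫_0^2 1078*x^2 dx = 8624/3;
    ∫_0^2 -784*x dx = -1568;  ∫_0^2 196 dx = 392.
  Sum: 3528/5 − 2352 + 8624/3 − 1568 + 392 = 784/15.
∫_0^2 u² dx = 224/15, so ||u||_L² = 4*sqrt(210)/15.
∫_0^2 (u')² dx = 784/15, so ||u'||_L² = 28*sqrt(15)/15.
Ratio ||u||_L² / ||u'||_L² = sqrt(14)/7.
Sharp Poincaré constant on H^1_0(0, 2) is C_P = L/π = 2/π, achieved by sin(π/2·x).
A polynomial bump cannot attain the sharp Poincaré constant (only the first sine eigenfunction does), so the ratio is strictly less than C_P, consistent with ||u||_L² ≤ C_P ||u'||_L².


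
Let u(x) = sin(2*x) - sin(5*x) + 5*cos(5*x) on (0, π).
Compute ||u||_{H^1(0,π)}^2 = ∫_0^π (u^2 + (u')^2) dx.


||u||_{H^1(0,π)}^2 = -1040/21 + 681*π/2

u'(x) = -25*sin(5*x) + 2*cos(2*x) - 5*cos(5*x).
Expand u² and (u')² and integrate term by term on (0, π), using: for integers n ≥ 1, ∫_0^π sin²(nx) dx = ∫_0^π cos²(nx) dx = π/2; for n ≠ n', ∫_0^π sin(nx)sin(n'x) dx = ∫_0^π cos(nx)cos(n'x) dx = 0; and by product-to-sum, ∫_0^π sin(nx)cos(n'x) dx = ½∫_0^π [sin((n+n')x) + sin((n−n')x)] dx, which is 0 when n+n' is even and 2n/(n²−n'²) when n+n' is odd (it need not vanish on (0, π)).
  u² squared terms: (-1)²·∫sin(5x)² dx = 1·π/2 = π/2;  (5)²·∫cos(5x)² dx = 25·π/2 = 25*π/2;  (1)²·∫sin(2x)² dx = 1·π/2 = π/2.
  u² cross terms: 2·(-1)·(5)·∫sin(5x)·cos(5x) dx = -10·(0) = 0;  2·(-1)·(1)·∫sin(5x)·sin(2x) dx = -2·(0) = 0;  2·(5)·(1)·∫cos(5x)·sin(2x) dx = 10·(-4/21) = -40/21.
  So ∫_0^π u² dx = π/2 + 25*π/2 + π/2 + 0 + 0 − 40/21 = -40/21 + 27*π/2.
  (u')² squared terms: (-25)²·∫sin(5x)² dx = 625·π/2 = 625*π/2;  (-5)²·∫cos(5x)² dx = 25·π/2 = 25*π/2;  (2)²·∫cos(2x)² dx = 4·π/2 = 2*π.
  (u')² cross terms: 2·(-25)·(-5)·∫sin(5x)·cos(5x) dx = 250·(0) = 0;  2·(-25)·(2)·∫sin(5x)·cos(2x) dx = -100·(10/21) = -1000/21;  2·(-5)·(2)·∫cos(5x)·cos(2x) dx = -20·(0) = 0.
  So ∫_0^π (u')² dx = 625*π/2 + 25*π/2 + 2*π + 0 − 1000/21 + 0 = -1000/21 + 327*π.
||u||_{H^1}^2 = (-40/21 + 27*π/2) + (-1000/21 + 327*π) = -1040/21 + 681*π/2.


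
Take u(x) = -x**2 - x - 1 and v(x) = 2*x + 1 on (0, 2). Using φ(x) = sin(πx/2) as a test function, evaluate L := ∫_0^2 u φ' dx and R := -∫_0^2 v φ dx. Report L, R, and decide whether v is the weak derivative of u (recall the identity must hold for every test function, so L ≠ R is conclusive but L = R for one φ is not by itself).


LHS = 12/π, RHS = -12/π. No, v is not the weak derivative of u.

u(x) = -x**2 - x - 1, classical derivative u'(x) = -2*x - 1.
φ(x) = sin(πx/2), so φ'(x) = π*cos(π*x/2)/2.
Note φ(0) = φ(2) = 0, so the boundary term u·φ vanishes.
LHS = ∫_0^2 u(x) φ'(x) dx = ∫_0^2 (-π*x^2*cos(π*x/2)/2 - π*x*cos(π*x/2)/2 - π*cos(π*x/2)/2) dx. Term by term:
  ∫_0^2 -π*cos(π*x/2)/2 dx = 0;  ∫_0^2 -π*x*cos(π*x/2)/2 dx = 4/π;  ∫_0^2 -π*x^2*cos(π*x/2)/2 dx = 8/π.
Sum: 0 + 4/π + 8/π = 12/π.
So LHS = 12/π.
∫_0^2 v(x) φ(x) dx = ∫_0^2 (2*x*sin(π*x/2) + sin(π*x/2)) dx. Term by term:
  ∫_0^2 2*x*sin(π*x/2) dx = 8/π;  ∫_0^2 sin(π*x/2) dx = 4/π.
Sum: 8/π + 4/π = 12/π.
So RHS = -∫_0^2 v(x) φ(x) dx = -12/π.
LHS − RHS = 24/π ≠ 0, so the identity fails.
(For a valid weak derivative the identity must hold for EVERY test function, in particular this one. The failure shows v is NOT the weak derivative of u.)
Correct weak derivative would be u'(x) = -2*x - 1.


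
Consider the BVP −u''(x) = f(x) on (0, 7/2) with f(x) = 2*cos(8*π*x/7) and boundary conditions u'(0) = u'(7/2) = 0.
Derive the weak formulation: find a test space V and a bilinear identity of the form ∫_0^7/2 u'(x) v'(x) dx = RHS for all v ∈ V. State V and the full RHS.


V = H^1(0, 7/2) (no boundary constraint on v; u is determined up to an additive constant); weak form: ∫_0^7/2 u'v' dx = ∫_0^7/2 (2*cos(8*π*x/7)) v dx for all v ∈ V.

Multiply both sides by a test function v and integrate from 0 to 7/2:
  ∫_0^7/2 −u''(x) v(x) dx = ∫_0^7/2 f(x) v(x) dx.
Integrate the LHS by parts once:
  ∫_0^7/2 −u'' v dx = −[u'(x) v(x)]_0^7/2 + ∫_0^7/2 u'(x) v'(x) dx.
Thus ∫_0^7/2 u'(x) v'(x) dx = ∫_0^7/2 f(x) v(x) dx + [u'(x) v(x)]_0^7/2.
Choose V so that boundary terms are either known or forced to vanish.
u has homogeneous Neumann: u'(0) = u'(7/2) = 0. So [u' v]_0^7/2 = 0·v(7/2) − 0·v(0) = 0 for any v; take V = H^1(0, 7/2).
Weak formulation: find u (satisfying any essential BC) such that ∫_0^7/2 u'(x) v'(x) dx = ∫_0^7/2 f v dx for all v ∈ V (homogeneous Neumann, so boundary terms vanish).
Substituting f(x) = 2*cos(8*π*x/7), the right-hand side is ∫_0^7/2 (2*cos(8*π*x/7)) v dx.
Compatibility check (pure Neumann): taking v ≡ 1 ∈ V gives 0 = ∫_0^7/2 f dx + (0) − (0), i.e. ∫_0^7/2 f dx must equal u'(0) − u'(7/2) = 0. Indeed ∫_0^7/2 (2*cos(8*π*x/7)) dx = 0, so the data are compatible. The solution is then unique only up to an additive constant (fix it e.g. by requiring ∫_0^7/2 u dx = 0).


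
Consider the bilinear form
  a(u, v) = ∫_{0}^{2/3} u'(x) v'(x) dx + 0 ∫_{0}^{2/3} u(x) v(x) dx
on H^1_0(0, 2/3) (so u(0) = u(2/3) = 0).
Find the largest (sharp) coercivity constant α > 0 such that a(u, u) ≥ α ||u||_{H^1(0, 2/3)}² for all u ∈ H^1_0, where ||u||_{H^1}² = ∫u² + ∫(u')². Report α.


α = 9*π^2/(4 + 9*π^2)

Coercivity of a(·,·) on H^1_0(0, 2/3) means a(u, u) ≥ α ||u||_{H^1}² for every u ∈ H^1_0.
The interval has length L = 2/3, and Poincaré/coercivity depend only on L. Here a(u, u) = ∫(u')² + (0)·∫u².
Here c = 0, so a(u,u) = ∫(u')² alone. The condition a(u,u) ≥ α||u||_{H^1}² reads (1−α)∫(u')² ≥ (α−c)∫u². Any admissible α is ≤ 1 (rapidly oscillating u have ∫u²/∫(u')² → 0), and α = 1 would force 0 ≥ (1−c)∫u², impossible since c < 1; so 1−α > 0. By the sharp Poincaré inequality on H^1_0 of an interval of length L, ∫(u')² ≥ (π/L)²∫u² with equality for the first sine mode sin(π(x−x₀)/L) (x₀ the left endpoint), so the inequality holds for all u iff (1−α)(π/L)² ≥ α − c, i.e. α ≤ ((π/L)² + c)/((π/L)² + 1) = (1 + c(L/π)²)/(1 + (L/π)²). (Direct route, valid since c ≤ 0: Poincaré gives c∫u² ≥ c(L/π)²∫(u')², so a(u,u) ≥ (1 + c(L/π)²)∫(u')², while ||u||_{H^1}² ≤ (1 + (L/π)²)∫(u')²; dividing yields the same α.) With (π/L)² = 9*π^2/4 and c = 0, the largest admissible constant is α = ((π/L)² + c)/((π/L)² + 1).
Simplifying, α = 9*π^2/(4 + 9*π^2).


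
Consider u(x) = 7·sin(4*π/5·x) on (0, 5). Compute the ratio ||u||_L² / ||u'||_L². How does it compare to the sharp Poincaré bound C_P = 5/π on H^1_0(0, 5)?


||u||_L² / ||u'||_L² = 5/(4*π) < C_P = 5/π.

u(x) = 7·sin(4*π/5·x), so u'(x) = 28*π*cos(4*π*x/5)/5.
Writing u(x) = A·sin(kπx/L) with A = 7 and k = 4, use ∫_0^L sin²(kπx/L) dx = L/2 and ∫_0^L cos²(kπx/L) dx = L/2.
u² = 49·sin²(4*π/5·x) and (u')² = 784*π^2/25·cos²(4*π/5·x), and each of sin², cos² integrates to L/2 = 5/2 over (0, 5).
∫_0^5 u² dx = 245/2, so ||u||_L² = 7*sqrt(10)/2.
∫_0^5 (u')² dx = 392*π^2/5, so ||u'||_L² = 14*sqrt(10)*π/5.
Ratio ||u||_L² / ||u'||_L² = 5/(4*π).
Sharp Poincaré constant on H^1_0(0, 5) is C_P = L/π = 5/π, achieved by sin(π/5·x).
This is the k = 4 harmonic; the ratio L/(kπ) is strictly less than C_P = L/π, consistent with the sharp inequality ||u||_L² ≤ C_P ||u'||_L².


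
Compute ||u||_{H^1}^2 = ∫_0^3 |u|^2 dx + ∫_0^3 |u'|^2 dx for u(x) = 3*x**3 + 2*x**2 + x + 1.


||u||_{H^1}^2 = 752847/70

The H^1 norm (squared) on an interval (0, L) is
  ||u||_{H^1}^2 = ∫_0^L u(x)^2 dx + ∫_0^L u'(x)^2 dx.
Compute u'(x) = 9*x**2 + 4*x + 1.
Then u(x)^2 = 9*x**6 + 12*x**5 + 10*x**4 + 10*x**3 + 5*x**2 + 2*x + 1 and u'(x)^2 = 81*x**4 + 72*x**3 + 34*x**2 + 8*x + 1.
Integrate each monomial from 0 to 3 using ∫_0^3 c·x^n dx = c·3^(n+1)/(n+1):
  ∫_0^3 u(x)^2 dx = ∫_0^3 (9*x^6 + 12*x^5 + 10*x^4 + 10*x^3 + 5*x^2 + 2*x + 1) dx. Term by term:
    ∫_0^3 9*x^6 dx = 19683/7;  ∫_0^3 12*x^5 dx = 1458;  ∫_0^3 10*x^4 dx = 486;
    ∫_0^3 10*x^3 dx = 405/2;  ∫_0^3 5*x^2 dx = 45;  ∫_0^3 2*x dx = 9;
    ∫_0^3 1 dx = 3.
  Sum: 19683/7 + 1458 + 486 + 405/2 + 45 + 9 + 3 = 70215/14.
  ∫_0^3 u'(x)^2 dx = ∫_0^3 (81*x^4 + 72*x^3 + 34*x^2 + 8*x + 1) dx. Term by term:
    ∫_0^3 81*x^4 dx = 19683/5;  ∫_0^3 72*x^3 dx = 1458;  ∫_0^3 34*x^2 dx = 306;
    ∫_0^3 8*x dx = 36;  ∫_0^3 1 dx = 3.
  Sum: 19683/5 + 1458 + 306 + 36 + 3 = 28698/5.
Adding: ||u||_{H^1}^2 = 70215/14 + 28698/5 = 752847/70.


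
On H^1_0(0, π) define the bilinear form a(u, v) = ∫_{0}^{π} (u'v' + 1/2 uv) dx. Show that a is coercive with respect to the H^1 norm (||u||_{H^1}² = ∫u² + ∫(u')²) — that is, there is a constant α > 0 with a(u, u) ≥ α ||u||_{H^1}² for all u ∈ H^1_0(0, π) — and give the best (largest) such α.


α = 3/4

Coercivity of a(·,·) on H^1_0(0, π) means a(u, u) ≥ α ||u||_{H^1}² for every u ∈ H^1_0.
The interval has length L = π, and Poincaré/coercivity depend only on L. Here a(u, u) = ∫(u')² + (1/2)·∫u².
Here 0 < c = 1/2 < 1. The condition a(u,u) ≥ α||u||_{H^1}² reads (1−α)∫(u')² ≥ (α−c)∫u². Any admissible α is ≤ 1 (rapidly oscillating u have ∫u²/∫(u')² → 0), and α = 1 would force 0 ≥ (1−c)∫u², impossible since c < 1; so 1−α > 0. By the sharp Poincaré inequality on H^1_0 of an interval of length L, ∫(u')² ≥ (π/L)²∫u² with equality for the first sine mode sin(π(x−x₀)/L) (x₀ the left endpoint), so the inequality holds for all u iff (1−α)(π/L)² ≥ α − c, i.e. α ≤ ((π/L)² + c)/((π/L)² + 1) = (1 + c(L/π)²)/(1 + (L/π)²). With (π/L)² = 1 and c = 1/2, the largest admissible constant is α = ((π/L)² + c)/((π/L)² + 1).
Simplifying, α = 3/4.


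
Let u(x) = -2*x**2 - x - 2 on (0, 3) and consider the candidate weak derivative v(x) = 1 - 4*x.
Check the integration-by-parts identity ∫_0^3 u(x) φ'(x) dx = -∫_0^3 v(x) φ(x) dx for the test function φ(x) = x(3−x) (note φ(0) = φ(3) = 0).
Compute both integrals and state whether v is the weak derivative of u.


LHS = 63/2, RHS = 45/2. No, v is not the weak derivative of u.

u(x) = -2*x**2 - x - 2, classical derivative u'(x) = -4*x - 1.
φ(x) = x(3−x), so φ'(x) = 3 - 2*x.
Note φ(0) = φ(3) = 0, so the boundary term u·φ vanishes.
LHS = ∫_0^3 u(x) φ'(x) dx = ∫_0^3 (4*x^3 - 4*x^2 + x - 6) dx. Term by term:
  ∫_0^3 4*x^3 dx = 81;  ∫_0^3 -4*x^2 dx = -36;  ∫_0^3 x dx = 9/2;
  ∫_0^3 -6 dx = -18.
Sum: 81 − 36 + 9/2 − 18 = 63/2.
So LHS = 63/2.
∫_0^3 v(x) φ(x) dx = ∫_0^3 (4*x^3 - 13*x^2 + 3*x) dx. Term by term:
  ∫_0^3 4*x^3 dx = 81;  ∫_0^3 -13*x^2 dx = -117;  ∫_0^3 3*x dx = 27/2.
Sum: 81 − 117 + 27/2 = -45/2.
So RHS = -∫_0^3 v(x) φ(x) dx = 45/2.
LHS − RHS = 9 ≠ 0, so the identity fails.
(For a valid weak derivative the identity must hold for EVERY test function, in particular this one. The failure shows v is NOT the weak derivative of u.)
Correct weak derivative would be u'(x) = -4*x - 1.


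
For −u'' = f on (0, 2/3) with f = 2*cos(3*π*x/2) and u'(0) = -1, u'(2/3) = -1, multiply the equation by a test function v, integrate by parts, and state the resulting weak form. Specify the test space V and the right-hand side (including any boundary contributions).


V = H^1(0, 2/3) (v unrestricted at boundary; u is determined up to an additive constant); weak form: ∫_0^2/3 u'v' dx = ∫_0^2/3 (2*cos(3*π*x/2)) v dx − v(2/3) + v(0) for all v ∈ V.

Multiply both sides by a test function v and integrate from 0 to 2/3:
  ∫_0^2/3 −u''(x) v(x) dx = ∫_0^2/3 f(x) v(x) dx.
Integrate the LHS by parts once:
  ∫_0^2/3 −u'' v dx = −[u'(x) v(x)]_0^2/3 + ∫_0^2/3 u'(x) v'(x) dx.
Thus ∫_0^2/3 u'(x) v'(x) dx = ∫_0^2/3 f(x) v(x) dx + [u'(x) v(x)]_0^2/3.
Choose V so that boundary terms are either known or forced to vanish.
u has inhomogeneous Neumann u'(0) = -1, u'(2/3) = -1. [u' v]_0^2/3 = (-1)·v(2/3) − (-1)·v(0) = − v(2/3) + v(0). Take V = H^1(0, 2/3); boundary term becomes part of RHS.
Weak formulation: find u (satisfying any essential BC) such that ∫_0^2/3 u'(x) v'(x) dx = ∫_0^2/3 f v dx − v(2/3) + v(0) for all v ∈ V (Neumann data are natural BCs: they enter the RHS as boundary terms).
Substituting f(x) = 2*cos(3*π*x/2), the right-hand side is ∫_0^2/3 (2*cos(3*π*x/2)) v dx − v(2/3) + v(0).
Compatibility check (pure Neumann): taking v ≡ 1 ∈ V gives 0 = ∫_0^2/3 f dx + (-1) − (-1), i.e. ∫_0^2/3 f dx must equal u'(0) − u'(2/3) = 0. Indeed ∫_0^2/3 (2*cos(3*π*x/2)) dx = 0, so the data are compatible. The solution is then unique only up to an additive constant (fix it e.g. by requiring ∫_0^2/3 u dx = 0).


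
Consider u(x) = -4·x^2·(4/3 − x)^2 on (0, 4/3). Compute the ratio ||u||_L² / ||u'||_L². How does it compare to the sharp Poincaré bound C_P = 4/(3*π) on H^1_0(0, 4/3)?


||u||_L² / ||u'||_L² = 2*sqrt(3)/9 < C_P = 4/(3*π).

u(x) = -4·x^2·(4/3 − x)^2, so u'(x) = 16*x*(-9*x^2 + 18*x - 8)/9.
u(x) = -4·x^2·(4/3 − x)^2 vanishes at x = 0 and x = 4/3, so u ∈ H^1_0(0, 4/3). Differentiate via the product rule and integrate the resulting polynomials term by term.
  ∫_0^4/3 u² dx = ∫_0^4/3 (16*x^8 - 256*x^7/3 + 512*x^6/3 - 4096*x^5/27 + 4096*x^4/81) dx. Term by term:
    ∫_0^4/3 16*x^8 dx = 4194304/177147;  ∫_0^4/3 -256*x^7/3 dx = -2097152/19683;  ∫_0^4/3 512*x^6/3 dx = 8388608/45927;
    ∫_0^4/3 -4096*x^5/27 dx = -8388608/59049;  ∫_0^4/3 4096*x^4/81 dx = 4194304/98415.
  Sum: 4194304/177147 − 2097152/19683 + 8388608/45927 − 8388608/59049 + 4194304/98415 = 2097152/6200145.
  ∫_0^4/3 (u')² dx = ∫_0^4/3 (256*x^6 - 1024*x^5 + 13312*x^4/9 - 8192*x^3/9 + 16384*x^2/81) dx. Term by term:
    ∫_0^4/3 256*x^6 dx = 4194304/15309;  ∫_0^4/3 -1024*x^5 dx = -2097152/2187;  ∫_0^4/3 13312*x^4/9 dx = 13631488/10935;
    ∫_0^4/3 -8192*x^3/9 dx = -524288/729;  ∫_0^4/3 16384*x^2/81 dx = 1048576/6561.
  Sum: 4194304/15309 − 2097152/2187 + 13631488/10935 − 524288/729 + 1048576/6561 = 524288/229635.
∫_0^4/3 u² dx = 2097152/6200145, so ||u||_L² = 1024*sqrt(210)/25515.
∫_0^4/3 (u')² dx = 524288/229635, so ||u'||_L² = 512*sqrt(70)/2835.
Ratio ||u||_L² / ||u'||_L² = 2*sqrt(3)/9.
Sharp Poincaré constant on H^1_0(0, 4/3) is C_P = L/π = 4/(3*π), achieved by sin(3*π/4·x).
A polynomial bump cannot attain the sharp Poincaré constant (only the first sine eigenfunction does), so the ratio is strictly less than C_P, consistent with ||u||_L² ≤ C_P ||u'||_L².


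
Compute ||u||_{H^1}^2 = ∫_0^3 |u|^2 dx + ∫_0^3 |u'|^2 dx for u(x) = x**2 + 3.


||u||_{H^1}^2 = 828/5

The H^1 norm (squared) on an interval (0, L) is
  ||u||_{H^1}^2 = ∫_0^L u(x)^2 dx + ∫_0^L u'(x)^2 dx.
Compute u'(x) = 2*x.
Then u(x)^2 = x**4 + 6*x**2 + 9 and u'(x)^2 = 4*x**2.
Integrate each monomial from 0 to 3 using ∫_0^3 c·x^n dx = c·3^(n+1)/(n+1):
  ∫_0^3 u(x)^2 dx = ∫_0^3 (x^4 + 6*x^2 + 9) dx. Term by term:
    ∫_0^3 x^4 dx = 243/5;  ∫_0^3 6*x^2 dx = 54;  ∫_0^3 9 dx = 27.
  Sum: 243/5 + 54 + 27 = 648/5.
  ∫_0^3 u'(x)^2 dx = ∫_0^3 (4*x^2) dx. Term by term:
    ∫_0^3 4*x^2 dx = 36.
Adding: ||u||_{H^1}^2 = 648/5 + 36 = 828/5.


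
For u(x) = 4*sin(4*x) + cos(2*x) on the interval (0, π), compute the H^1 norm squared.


||u||_{H^1(0,π)}^2 = 277*π/2

u'(x) = -2*sin(2*x) + 16*cos(4*x).
Expand u² and (u')² and integrate term by term on (0, π), using: for integers n ≥ 1, ∫_0^π sin²(nx) dx = ∫_0^π cos²(nx) dx = π/2; for n ≠ n', ∫_0^π sin(nx)sin(n'x) dx = ∫_0^π cos(nx)cos(n'x) dx = 0; and by product-to-sum, ∫_0^π sin(nx)cos(n'x) dx = ½∫_0^π [sin((n+n')x) + sin((n−n')x)] dx, which is 0 when n+n' is even and 2n/(n²−n'²) when n+n' is odd (it need not vanish on (0, π)).
  u² squared terms: (4)²·∫sin(4x)² dx = 16·π/2 = 8*π;  (1)²·∫cos(2x)² dx = 1·π/2 = π/2.
  u² cross terms: 2·(4)·(1)·∫sin(4x)·cos(2x) dx = 8·(0) = 0.
  So ∫_0^π u² dx = 8*π + π/2 + 0 = 17*π/2.
  (u')² squared terms: (-2)²·∫sin(2x)² dx = 4·π/2 = 2*π;  (16)²·∫cos(4x)² dx = 256·π/2 = 128*π.
  (u')² cross terms: 2·(-2)·(16)·∫sin(2x)·cos(4x) dx = -64·(0) = 0.
  So ∫_0^π (u')² dx = 2*π + 128*π + 0 = 130*π.
||u||_{H^1}^2 = (17*π/2) + (130*π) = 277*π/2.


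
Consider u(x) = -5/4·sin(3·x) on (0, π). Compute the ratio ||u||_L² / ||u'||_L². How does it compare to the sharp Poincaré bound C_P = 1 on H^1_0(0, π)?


||u||_L² / ||u'||_L² = 1/3 < C_P = 1.

u(x) = -5/4·sin(3·x), so u'(x) = -15*cos(3*x)/4.
Writing u(x) = A·sin(kπx/L) with A = -5/4 and k = 3, use ∫_0^L sin²(kπx/L) dx = L/2 and ∫_0^L cos²(kπx/L) dx = L/2.
u² = 25/16·sin²(3·x) and (u')² = 225/16·cos²(3·x), and each of sin², cos² integrates to L/2 = π/2 over (0, π).
∫_0^π u² dx = 25*π/32, so ||u||_L² = 5*sqrt(2)*sqrt(π)/8.
∫_0^π (u')² dx = 225*π/32, so ||u'||_L² = 15*sqrt(2)*sqrt(π)/8.
Ratio ||u||_L² / ||u'||_L² = 1/3.
Sharp Poincaré constant on H^1_0(0, π) is C_P = L/π = 1, achieved by sin(x).
This is the k = 3 harmonic; the ratio L/(kπ) is strictly less than C_P = L/π, consistent with the sharp inequality ||u||_L² ≤ C_P ||u'||_L².
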